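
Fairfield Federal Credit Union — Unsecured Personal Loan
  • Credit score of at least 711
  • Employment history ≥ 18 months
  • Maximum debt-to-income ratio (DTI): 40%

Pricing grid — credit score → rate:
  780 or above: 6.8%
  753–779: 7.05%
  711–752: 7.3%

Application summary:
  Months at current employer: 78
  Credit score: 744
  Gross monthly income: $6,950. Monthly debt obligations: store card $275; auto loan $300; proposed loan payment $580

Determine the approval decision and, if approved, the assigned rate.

Approved at 7.3%

Credit score 744 ≥ 711 (meets minimum)
Total monthly debts = (275 + 300 + 580) = 1,155. Debt-to-income = 1,155/6,950 = 16.6% — meets 40% limit
Employment 78 ≥ 18 months
All requirements met. Score 744 falls in the 711–752 tier → 7.3%.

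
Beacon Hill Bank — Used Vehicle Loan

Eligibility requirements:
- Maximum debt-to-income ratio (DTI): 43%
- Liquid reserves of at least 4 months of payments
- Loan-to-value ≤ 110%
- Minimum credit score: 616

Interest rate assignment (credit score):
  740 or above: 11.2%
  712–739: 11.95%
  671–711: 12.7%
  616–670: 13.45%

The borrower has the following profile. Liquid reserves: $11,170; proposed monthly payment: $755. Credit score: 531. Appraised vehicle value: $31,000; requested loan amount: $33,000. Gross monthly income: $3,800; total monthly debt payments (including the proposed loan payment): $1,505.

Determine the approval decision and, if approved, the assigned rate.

Credit score 531 < 616 (below minimum)
LTV: 33,000 ÷ 31,000 = 106.5%, within 110% cap
Reserves: 11,170 ÷ 755 = 14.8 months (meets 4-month minimum)
DTI = 1,505/3,800 = 39.6% ≤ 43%
Not all requirements met → denied.

Denied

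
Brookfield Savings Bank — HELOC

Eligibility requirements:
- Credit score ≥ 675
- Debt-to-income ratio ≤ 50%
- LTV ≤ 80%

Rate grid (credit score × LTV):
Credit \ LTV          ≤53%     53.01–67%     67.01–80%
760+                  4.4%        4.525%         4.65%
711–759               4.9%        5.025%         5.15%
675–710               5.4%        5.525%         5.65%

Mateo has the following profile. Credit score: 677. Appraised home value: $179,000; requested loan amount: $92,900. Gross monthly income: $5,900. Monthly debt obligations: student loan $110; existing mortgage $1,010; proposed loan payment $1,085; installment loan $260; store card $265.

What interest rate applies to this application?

Credit score 677 ≥ 675; Total monthly debts = (110 + 1,010 + 1,085 + 260 + 265) = 2,730. DTI = 2,730/5,900 = 46.3% ≤ 50%
Loan-to-value = 92,900/179,000 = 51.9% — pass (80% max)
Row: 677 falls in 675–710. Column: 51.9% falls in ≤53%. Rate = 5.4%.

5.4%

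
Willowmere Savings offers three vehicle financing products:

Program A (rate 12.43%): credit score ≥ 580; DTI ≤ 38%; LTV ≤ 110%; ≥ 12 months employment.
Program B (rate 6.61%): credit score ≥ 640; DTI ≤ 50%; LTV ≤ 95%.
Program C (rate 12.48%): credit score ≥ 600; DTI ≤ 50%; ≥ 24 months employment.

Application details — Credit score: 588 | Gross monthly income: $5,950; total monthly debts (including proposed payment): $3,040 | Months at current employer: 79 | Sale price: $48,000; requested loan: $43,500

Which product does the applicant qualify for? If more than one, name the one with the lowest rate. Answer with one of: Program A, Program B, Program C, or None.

DTI = 3,040/5,950 = 51.1%.
LTV = 43,500/48,000 = 90.6%.
Program A: score 588 ≥ 580; DTI 51.1% > 38%; LTV 90.6% ≤ 110%; employment 79 ≥ 12 mo → does not qualify.
Program B: score 588 < 640; DTI 51.1% > 50%; LTV 90.6% ≤ 95% → does not qualify.
Program C: score 588 < 600; DTI 51.1% > 50%; employment 79 ≥ 24 mo → does not qualify.

None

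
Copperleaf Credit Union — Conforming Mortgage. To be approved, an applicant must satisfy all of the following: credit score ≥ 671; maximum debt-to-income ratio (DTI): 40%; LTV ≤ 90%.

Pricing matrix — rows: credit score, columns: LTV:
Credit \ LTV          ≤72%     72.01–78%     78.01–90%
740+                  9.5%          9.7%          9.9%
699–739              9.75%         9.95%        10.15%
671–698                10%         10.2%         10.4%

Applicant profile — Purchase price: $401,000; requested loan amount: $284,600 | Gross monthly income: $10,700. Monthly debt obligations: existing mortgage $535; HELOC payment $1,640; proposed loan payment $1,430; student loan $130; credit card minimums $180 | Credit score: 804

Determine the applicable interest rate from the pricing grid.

9.5%

Credit score 804 ≥ 671; Total monthly debts = (535 + 1,640 + 1,430 + 130 + 180) = 3,915. DTI = 3,915/10,700 = 36.6% ≤ 40%
LTV = 284,600/401,000 = 71% ≤ 90%
Credit 804 → row 740+; LTV 71% → column ≤72%. Grid cell → 9.5%.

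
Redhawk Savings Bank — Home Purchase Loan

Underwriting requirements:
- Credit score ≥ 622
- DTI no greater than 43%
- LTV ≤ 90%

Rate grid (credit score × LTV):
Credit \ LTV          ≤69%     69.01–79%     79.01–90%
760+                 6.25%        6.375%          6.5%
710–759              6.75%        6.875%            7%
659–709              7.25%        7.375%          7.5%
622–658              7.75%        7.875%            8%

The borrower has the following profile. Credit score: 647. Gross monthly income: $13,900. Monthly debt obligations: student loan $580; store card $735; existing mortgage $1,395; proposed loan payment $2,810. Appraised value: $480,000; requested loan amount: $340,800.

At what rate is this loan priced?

Credit score 647 ≥ 622; Total monthly debts = (580 + 735 + 1,395 + 2,810) = 5,520. DTI = 5,520/13,900 = 39.7% ≤ 43%
Loan-to-value = 340,800/480,000 = 71% — pass (90% max)
Score 647 is in the 622–658 band; LTV 71% is in the 69.01–79% band → 7.875%.

7.875%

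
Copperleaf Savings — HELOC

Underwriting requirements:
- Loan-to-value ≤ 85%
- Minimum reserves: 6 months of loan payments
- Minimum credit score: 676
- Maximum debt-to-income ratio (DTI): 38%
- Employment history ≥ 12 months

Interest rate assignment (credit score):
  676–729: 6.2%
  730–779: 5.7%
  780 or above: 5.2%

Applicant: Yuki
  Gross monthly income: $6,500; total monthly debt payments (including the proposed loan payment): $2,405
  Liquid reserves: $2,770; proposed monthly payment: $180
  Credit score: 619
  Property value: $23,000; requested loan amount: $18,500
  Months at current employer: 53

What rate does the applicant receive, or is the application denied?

Credit score 619 < 676 (below minimum)
Loan-to-value = 18,500/23,000 = 80.4% — pass (85% max)
Employment 53 ≥ 12 months
Reserves: 2,770 ÷ 180 = 15.4 months (meets 6-month minimum)
Debt-to-income = 2,405/6,500 = 37% — meets 38% limit
Not all requirements met → denied.

Denied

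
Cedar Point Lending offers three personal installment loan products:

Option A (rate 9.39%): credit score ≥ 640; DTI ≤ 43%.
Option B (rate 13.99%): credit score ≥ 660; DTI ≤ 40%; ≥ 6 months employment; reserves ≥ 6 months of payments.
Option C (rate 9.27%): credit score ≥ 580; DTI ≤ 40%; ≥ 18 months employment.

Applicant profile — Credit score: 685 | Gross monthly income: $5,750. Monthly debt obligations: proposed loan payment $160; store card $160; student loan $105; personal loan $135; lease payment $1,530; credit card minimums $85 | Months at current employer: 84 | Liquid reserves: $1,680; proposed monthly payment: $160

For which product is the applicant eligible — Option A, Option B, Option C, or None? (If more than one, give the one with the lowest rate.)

Option C

Total debts = (160 + 160 + 105 + 135 + 1,530 + 85) = 2,175; DTI = 2,175/5,750 = 37.8%.
Reserves = 1,680/160 = 10.5 months.
Option A: score 685 ≥ 640; DTI 37.8% ≤ 43% → qualifies.
Option B: score 685 ≥ 660; DTI 37.8% ≤ 40%; employment 84 ≥ 6 mo; reserves 10.5 ≥ 6 mo → qualifies.
Option C: score 685 ≥ 580; DTI 37.8% ≤ 40%; employment 84 ≥ 18 mo → qualifies.
Qualifying: Option A, Option B, Option C. Lowest rate is 9.27% → Option C.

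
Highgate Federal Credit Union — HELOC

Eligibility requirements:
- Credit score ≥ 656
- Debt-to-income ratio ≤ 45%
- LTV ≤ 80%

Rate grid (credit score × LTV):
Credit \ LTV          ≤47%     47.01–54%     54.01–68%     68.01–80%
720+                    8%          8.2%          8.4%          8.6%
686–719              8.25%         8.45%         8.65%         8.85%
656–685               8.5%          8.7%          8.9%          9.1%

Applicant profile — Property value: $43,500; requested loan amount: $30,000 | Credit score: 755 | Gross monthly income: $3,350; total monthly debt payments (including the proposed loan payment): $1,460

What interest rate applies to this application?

8.6%

Credit score 755 ≥ 656; DTI: 1,460 ÷ 3,350 = 43.6%, within the 45% cap
LTV: 30,000 ÷ 43,500 = 69%, within 80% cap
Row: 755 falls in 720+. Column: 69% falls in 68.01–80%. Rate = 8.6%.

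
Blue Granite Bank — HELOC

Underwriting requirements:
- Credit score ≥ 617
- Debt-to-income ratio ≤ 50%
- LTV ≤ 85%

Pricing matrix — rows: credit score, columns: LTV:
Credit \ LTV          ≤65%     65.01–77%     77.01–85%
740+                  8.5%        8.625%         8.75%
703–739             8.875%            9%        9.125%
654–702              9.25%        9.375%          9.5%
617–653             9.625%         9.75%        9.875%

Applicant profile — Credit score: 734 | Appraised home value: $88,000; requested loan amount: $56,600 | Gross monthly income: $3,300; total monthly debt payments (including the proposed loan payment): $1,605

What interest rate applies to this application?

Credit score 734 ≥ 617; Debt-to-income = 1,605/3,300 = 48.6% — meets 50% limit
Loan-to-value = 56,600/88,000 = 64.3% — pass (85% max)
Credit 734 → row 703–739; LTV 64.3% → column ≤65%. Grid cell → 8.875%.

8.875%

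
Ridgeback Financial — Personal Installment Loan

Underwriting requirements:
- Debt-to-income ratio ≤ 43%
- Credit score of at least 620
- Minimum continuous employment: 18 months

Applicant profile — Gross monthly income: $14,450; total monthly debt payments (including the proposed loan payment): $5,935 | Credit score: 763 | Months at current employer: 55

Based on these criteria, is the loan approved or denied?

Approved

Debt-to-income = 5,935/14,450 = 41.1% — meets 43% limit
Credit score 763 ≥ 620 (meets)
Employment 55 ≥ 18 months
All criteria satisfied.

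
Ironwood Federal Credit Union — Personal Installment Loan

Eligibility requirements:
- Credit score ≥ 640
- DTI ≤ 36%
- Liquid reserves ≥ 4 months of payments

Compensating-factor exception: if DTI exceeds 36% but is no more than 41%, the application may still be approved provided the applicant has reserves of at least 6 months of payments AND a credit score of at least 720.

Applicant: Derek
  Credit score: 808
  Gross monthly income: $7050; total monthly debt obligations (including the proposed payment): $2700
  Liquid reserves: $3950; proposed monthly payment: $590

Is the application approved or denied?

Approved

Credit score 808 ≥ 640 (meets base)
DTI: 2,700 ÷ 7,050 = 38.3%, over the 36% base limit.
Reserves: 3,950 ÷ 590 = 6.7 months (meets 4-month minimum)
DTI 38.3% is within the 36%–41% exception band; checking compensating factors.
Reserves 6.7 ≥ 6 months; credit score 808 ≥ 720.
Both compensating conditions met → exception applies.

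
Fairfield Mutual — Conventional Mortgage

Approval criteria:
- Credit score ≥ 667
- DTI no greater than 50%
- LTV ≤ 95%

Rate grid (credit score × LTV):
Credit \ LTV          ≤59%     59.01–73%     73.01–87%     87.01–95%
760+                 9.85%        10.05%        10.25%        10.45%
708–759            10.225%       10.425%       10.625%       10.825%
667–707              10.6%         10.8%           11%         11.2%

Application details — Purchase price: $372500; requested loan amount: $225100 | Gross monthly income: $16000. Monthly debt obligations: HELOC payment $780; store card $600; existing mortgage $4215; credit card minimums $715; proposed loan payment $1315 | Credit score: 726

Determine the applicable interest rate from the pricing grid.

Credit score 726 ≥ 667; Total monthly debts = (780 + 600 + 4,215 + 715 + 1,315) = 7,625. DTI: 7,625 ÷ 16,000 = 47.7%, within the 50% cap
LTV = 225,100/372,500 = 60.4% ≤ 95%
Score 726 is in the 708–759 band; LTV 60.4% is in the 59.01–73% band → 10.425%.

10.425%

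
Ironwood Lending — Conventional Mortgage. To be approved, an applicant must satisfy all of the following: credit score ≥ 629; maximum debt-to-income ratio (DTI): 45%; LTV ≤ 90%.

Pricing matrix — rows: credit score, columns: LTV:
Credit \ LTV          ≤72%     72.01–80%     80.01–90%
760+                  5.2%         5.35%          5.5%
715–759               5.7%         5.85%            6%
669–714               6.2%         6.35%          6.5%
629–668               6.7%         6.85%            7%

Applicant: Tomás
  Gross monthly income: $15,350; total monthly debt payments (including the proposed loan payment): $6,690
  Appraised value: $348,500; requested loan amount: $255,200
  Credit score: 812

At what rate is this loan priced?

5.35%

Credit score 812 ≥ 629; DTI = 6,690/15,350 = 43.6% ≤ 45%
Loan-to-value = 255,200/348,500 = 73.2% — pass (90% max)
Credit 812 → row 760+; LTV 73.2% → column 72.01–80%. Grid cell → 5.35%.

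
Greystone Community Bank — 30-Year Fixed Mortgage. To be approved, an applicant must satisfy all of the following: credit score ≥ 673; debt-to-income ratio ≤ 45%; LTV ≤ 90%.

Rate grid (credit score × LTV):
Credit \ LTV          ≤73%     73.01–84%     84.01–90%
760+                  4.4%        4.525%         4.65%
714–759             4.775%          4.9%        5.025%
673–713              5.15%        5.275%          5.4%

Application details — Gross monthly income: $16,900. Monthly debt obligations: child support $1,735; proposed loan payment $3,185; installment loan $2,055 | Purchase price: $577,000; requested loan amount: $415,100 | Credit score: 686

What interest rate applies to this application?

5.15%

Credit score 686 ≥ 673; Total monthly debts = (1,735 + 3,185 + 2,055) = 6,975. DTI = 6,975/16,900 = 41.3% ≤ 45%
LTV: 415,100 ÷ 577,000 = 71.9%, within 90% cap
Credit 686 → row 673–713; LTV 71.9% → column ≤73%. Grid cell → 5.15%.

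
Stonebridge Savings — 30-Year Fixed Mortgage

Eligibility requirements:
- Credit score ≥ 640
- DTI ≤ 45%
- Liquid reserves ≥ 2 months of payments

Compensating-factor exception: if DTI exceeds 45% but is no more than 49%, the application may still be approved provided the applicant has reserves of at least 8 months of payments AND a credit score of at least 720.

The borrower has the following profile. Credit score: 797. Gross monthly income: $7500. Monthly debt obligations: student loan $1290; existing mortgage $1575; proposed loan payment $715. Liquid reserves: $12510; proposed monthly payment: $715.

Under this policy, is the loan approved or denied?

Approved

Credit score 797 ≥ 640 (meets base)
Total debts = (1,290 + 1,575 + 715) = 3,580. DTI = 3,580/7,500 = 47.7% > 45% — standard DTI limit exceeded.
Reserves: 12,510 ÷ 715 = 17.5 months (meets 2-month minimum)
DTI 47.7% is within the 45%–49% exception band; checking compensating factors.
Reserves 17.5 ≥ 8 months; credit score 797 ≥ 720.
Both override conditions satisfied; DTI exception granted.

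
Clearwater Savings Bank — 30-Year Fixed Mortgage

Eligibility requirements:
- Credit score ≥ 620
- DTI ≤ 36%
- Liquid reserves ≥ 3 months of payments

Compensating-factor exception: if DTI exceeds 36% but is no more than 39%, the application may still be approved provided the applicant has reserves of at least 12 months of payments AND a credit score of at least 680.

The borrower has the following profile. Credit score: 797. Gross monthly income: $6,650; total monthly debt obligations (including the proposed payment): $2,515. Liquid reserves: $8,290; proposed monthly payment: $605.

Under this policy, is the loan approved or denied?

Approved

Credit score 797 ≥ 620 (meets base)
DTI = 2,515/6,650 = 37.8% > 36% — standard DTI limit exceeded.
Reserves = 8,290/605 = 13.7 months ≥ 3
DTI 37.8% is within the 36%–39% exception band; checking compensating factors.
Reserves 13.7 ≥ 12 months; credit score 797 ≥ 680.
Both override conditions satisfied; DTI exception granted.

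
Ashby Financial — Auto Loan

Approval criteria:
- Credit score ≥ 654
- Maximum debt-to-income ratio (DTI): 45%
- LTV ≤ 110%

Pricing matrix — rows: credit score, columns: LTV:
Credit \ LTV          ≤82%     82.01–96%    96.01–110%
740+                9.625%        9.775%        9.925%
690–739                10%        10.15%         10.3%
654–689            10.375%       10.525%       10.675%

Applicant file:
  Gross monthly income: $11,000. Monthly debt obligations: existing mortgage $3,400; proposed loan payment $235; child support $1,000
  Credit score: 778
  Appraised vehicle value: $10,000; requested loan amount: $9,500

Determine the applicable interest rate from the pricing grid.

Credit score 778 ≥ 654; Total monthly debts = (3,400 + 235 + 1,000) = 4,635. DTI: 4,635 ÷ 11,000 = 42.1%, within the 45% cap
LTV: 9,500 ÷ 10,000 = 95%, within 110% cap
Credit 778 → row 740+; LTV 95% → column 82.01–96%. Grid cell → 9.775%.

9.775%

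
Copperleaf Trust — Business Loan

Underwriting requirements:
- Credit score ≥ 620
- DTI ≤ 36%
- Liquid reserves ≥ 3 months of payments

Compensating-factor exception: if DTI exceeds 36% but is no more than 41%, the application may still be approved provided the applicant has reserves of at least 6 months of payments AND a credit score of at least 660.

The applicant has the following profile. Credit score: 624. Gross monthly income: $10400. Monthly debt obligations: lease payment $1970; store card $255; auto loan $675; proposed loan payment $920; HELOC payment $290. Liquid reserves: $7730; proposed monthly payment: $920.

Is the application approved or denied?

Denied

Credit score 624 ≥ 620 (meets base)
Total debts = (1,970 + 255 + 675 + 920 + 290) = 4,110. DTI = 4,110/10,400 = 39.5% > 36% — standard DTI limit exceeded.
Liquid reserves cover 7,730/920 = 8.4 months — ≥ 3 required
39.5% falls in the override range (36%–41%), so the compensating-factor test applies.
Override check — reserves: 8.4 mo (ok); score: 624 (below 660).
Compensating-factor requirement not fully met.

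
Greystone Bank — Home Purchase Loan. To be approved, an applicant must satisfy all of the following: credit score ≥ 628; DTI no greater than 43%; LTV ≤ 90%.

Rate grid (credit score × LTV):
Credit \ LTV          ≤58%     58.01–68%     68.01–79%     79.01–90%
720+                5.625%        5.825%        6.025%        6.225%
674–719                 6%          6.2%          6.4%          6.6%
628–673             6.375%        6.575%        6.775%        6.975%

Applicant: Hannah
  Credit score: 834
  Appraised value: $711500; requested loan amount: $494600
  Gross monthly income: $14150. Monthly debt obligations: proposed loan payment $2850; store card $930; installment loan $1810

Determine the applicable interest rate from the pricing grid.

Credit score 834 ≥ 628; Total monthly debts = (2,850 + 930 + 1,810) = 5,590. Debt-to-income = 5,590/14,150 = 39.5% — meets 43% limit
LTV: 494,600 ÷ 711,500 = 69.5%, within 90% cap
Credit 834 → row 720+; LTV 69.5% → column 68.01–79%. Grid cell → 6.025%.

6.025%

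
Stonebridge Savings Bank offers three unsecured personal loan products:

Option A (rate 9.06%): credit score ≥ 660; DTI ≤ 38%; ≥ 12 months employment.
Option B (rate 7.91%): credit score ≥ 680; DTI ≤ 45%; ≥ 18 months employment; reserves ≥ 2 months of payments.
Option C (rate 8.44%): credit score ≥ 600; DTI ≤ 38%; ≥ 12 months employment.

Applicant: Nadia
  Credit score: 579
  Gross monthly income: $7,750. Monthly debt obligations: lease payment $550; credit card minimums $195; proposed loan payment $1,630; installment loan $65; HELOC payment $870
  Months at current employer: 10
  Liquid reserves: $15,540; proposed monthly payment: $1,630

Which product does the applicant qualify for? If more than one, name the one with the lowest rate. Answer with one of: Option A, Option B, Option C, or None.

Total debts = (550 + 195 + 1,630 + 65 + 870) = 3,310; DTI = 3,310/7,750 = 42.7%.
Reserves = 15,540/1,630 = 9.5 months.
Option A: score 579 < 660; DTI 42.7% > 38%; employment 10 < 12 mo → does not qualify.
Option B: score 579 < 680; DTI 42.7% ≤ 45%; employment 10 < 18 mo; reserves 9.5 ≥ 2 mo → does not qualify.
Option C: score 579 < 600; DTI 42.7% > 38%; employment 10 < 12 mo → does not qualify.

None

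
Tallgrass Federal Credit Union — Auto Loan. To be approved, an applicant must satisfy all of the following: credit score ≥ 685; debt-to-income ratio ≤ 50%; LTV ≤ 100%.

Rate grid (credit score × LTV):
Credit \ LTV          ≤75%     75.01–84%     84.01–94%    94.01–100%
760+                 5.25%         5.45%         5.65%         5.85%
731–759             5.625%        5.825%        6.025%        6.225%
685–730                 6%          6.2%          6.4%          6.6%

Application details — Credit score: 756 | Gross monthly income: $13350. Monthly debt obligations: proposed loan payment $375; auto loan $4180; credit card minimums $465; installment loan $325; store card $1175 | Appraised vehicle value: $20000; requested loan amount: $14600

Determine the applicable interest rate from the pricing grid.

Credit score 756 ≥ 685; Total monthly debts = (375 + 4,180 + 465 + 325 + 1,175) = 6,520. Debt-to-income = 6,520/13,350 = 48.8% — meets 50% limit
LTV: 14,600 ÷ 20,000 = 73%, within 100% cap
Row: 756 falls in 731–759. Column: 73% falls in ≤75%. Rate = 5.625%.

5.625%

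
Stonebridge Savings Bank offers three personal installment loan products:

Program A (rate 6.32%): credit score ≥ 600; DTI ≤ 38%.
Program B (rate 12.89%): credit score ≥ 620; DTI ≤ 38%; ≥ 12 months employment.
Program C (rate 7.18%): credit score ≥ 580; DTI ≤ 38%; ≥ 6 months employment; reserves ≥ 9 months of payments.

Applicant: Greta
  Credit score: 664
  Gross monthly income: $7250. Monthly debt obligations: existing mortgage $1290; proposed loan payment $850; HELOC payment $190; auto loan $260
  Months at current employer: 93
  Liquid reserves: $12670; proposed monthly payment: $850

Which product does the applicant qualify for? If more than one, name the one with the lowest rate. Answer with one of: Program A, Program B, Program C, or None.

Total debts = (1,290 + 850 + 190 + 260) = 2,590; DTI = 2,590/7,250 = 35.7%.
Reserves = 12,670/850 = 14.9 months.
Program A: score 664 ≥ 600; DTI 35.7% ≤ 38% → qualifies.
Program B: score 664 ≥ 620; DTI 35.7% ≤ 38%; employment 93 ≥ 12 mo → qualifies.
Program C: score 664 ≥ 580; DTI 35.7% ≤ 38%; employment 93 ≥ 6 mo; reserves 14.9 ≥ 9 mo → qualifies.
Qualifying: Program A, Program B, Program C. Lowest rate is 6.32% → Program A.

Program A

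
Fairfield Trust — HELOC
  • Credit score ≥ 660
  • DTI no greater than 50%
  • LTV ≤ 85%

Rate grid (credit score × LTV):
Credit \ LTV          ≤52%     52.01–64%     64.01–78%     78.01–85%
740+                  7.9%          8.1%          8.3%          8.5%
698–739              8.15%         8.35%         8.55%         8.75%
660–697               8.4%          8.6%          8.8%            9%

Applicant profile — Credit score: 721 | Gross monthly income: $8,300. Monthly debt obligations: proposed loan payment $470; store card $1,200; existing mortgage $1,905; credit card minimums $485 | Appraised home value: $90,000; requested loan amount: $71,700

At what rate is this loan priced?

8.75%

Credit score 721 ≥ 660; Total monthly debts = (470 + 1,200 + 1,905 + 485) = 4,060. DTI: 4,060 ÷ 8,300 = 48.9%, within the 50% cap
LTV: 71,700 ÷ 90,000 = 79.7%, within 85% cap
Row: 721 falls in 698–739. Column: 79.7% falls in 78.01–85%. Rate = 8.75%.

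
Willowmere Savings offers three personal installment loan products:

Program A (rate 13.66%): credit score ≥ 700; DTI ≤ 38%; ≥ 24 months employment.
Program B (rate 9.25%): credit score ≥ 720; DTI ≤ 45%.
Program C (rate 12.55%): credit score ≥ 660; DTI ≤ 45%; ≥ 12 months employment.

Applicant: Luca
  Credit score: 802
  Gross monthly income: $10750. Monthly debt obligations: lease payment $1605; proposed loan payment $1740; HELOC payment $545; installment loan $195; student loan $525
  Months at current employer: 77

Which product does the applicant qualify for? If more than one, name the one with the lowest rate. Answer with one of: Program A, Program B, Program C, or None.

Total debts = (1,605 + 1,740 + 545 + 195 + 525) = 4,610; DTI = 4,610/10,750 = 42.9%.
Program A: score 802 ≥ 700; DTI 42.9% > 38%; employment 77 ≥ 24 mo → does not qualify.
Program B: score 802 ≥ 720; DTI 42.9% ≤ 45% → qualifies.
Program C: score 802 ≥ 660; DTI 42.9% ≤ 45%; employment 77 ≥ 12 mo → qualifies.
Qualifying: Program B, Program C. Lowest rate is 9.25% → Program B.

Program B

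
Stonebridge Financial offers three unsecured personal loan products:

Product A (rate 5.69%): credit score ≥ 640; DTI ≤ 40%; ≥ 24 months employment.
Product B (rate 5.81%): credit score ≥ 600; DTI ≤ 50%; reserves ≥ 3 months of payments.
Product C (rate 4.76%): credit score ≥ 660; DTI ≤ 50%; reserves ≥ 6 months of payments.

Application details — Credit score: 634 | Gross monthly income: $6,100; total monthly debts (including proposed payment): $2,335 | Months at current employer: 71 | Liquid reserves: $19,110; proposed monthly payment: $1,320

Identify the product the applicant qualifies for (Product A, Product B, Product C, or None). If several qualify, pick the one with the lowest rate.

DTI = 2,335/6,100 = 38.3%.
Reserves = 19,110/1,320 = 14.5 months.
Product A: score 634 < 640; DTI 38.3% ≤ 40%; employment 71 ≥ 24 mo → does not qualify.
Product B: score 634 ≥ 600; DTI 38.3% ≤ 50%; reserves 14.5 ≥ 3 mo → qualifies.
Product C: score 634 < 660; DTI 38.3% ≤ 50%; reserves 14.5 ≥ 6 mo → does not qualify.

Product B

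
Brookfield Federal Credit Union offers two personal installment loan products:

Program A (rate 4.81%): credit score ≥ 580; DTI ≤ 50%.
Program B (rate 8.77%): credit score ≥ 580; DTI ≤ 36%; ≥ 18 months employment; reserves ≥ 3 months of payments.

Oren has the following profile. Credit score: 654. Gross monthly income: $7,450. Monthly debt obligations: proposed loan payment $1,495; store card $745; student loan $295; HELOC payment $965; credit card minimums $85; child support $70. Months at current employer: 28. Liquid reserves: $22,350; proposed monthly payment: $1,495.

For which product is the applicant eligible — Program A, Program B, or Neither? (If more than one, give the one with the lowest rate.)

Total debts = (1,495 + 745 + 295 + 965 + 85 + 70) = 3,655; DTI = 3,655/7,450 = 49.1%.
Reserves = 22,350/1,495 = 14.9 months.
Program A: score 654 ≥ 580; DTI 49.1% ≤ 50% → qualifies.
Program B: score 654 ≥ 580; DTI 49.1% > 36%; employment 28 ≥ 18 mo; reserves 14.9 ≥ 3 mo → does not qualify.

Program A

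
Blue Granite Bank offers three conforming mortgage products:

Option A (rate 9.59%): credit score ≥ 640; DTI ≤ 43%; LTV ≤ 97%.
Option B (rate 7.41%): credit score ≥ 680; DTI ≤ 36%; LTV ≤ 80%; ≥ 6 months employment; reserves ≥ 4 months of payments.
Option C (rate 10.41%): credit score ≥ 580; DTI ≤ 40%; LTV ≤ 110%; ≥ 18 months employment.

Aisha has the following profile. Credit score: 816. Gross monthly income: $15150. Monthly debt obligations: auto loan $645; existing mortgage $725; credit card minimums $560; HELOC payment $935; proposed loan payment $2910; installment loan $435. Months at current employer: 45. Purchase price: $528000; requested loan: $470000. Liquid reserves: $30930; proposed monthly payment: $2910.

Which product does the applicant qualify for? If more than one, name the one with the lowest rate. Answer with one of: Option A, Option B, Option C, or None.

Option A

Total debts = (645 + 725 + 560 + 935 + 2,910 + 435) = 6,210; DTI = 6,210/15,150 = 41%.
LTV = 470,000/528,000 = 89%.
Reserves = 30,930/2,910 = 10.6 months.
Option A: score 816 ≥ 640; DTI 41% ≤ 43%; LTV 89% ≤ 97% → qualifies.
Option B: score 816 ≥ 680; DTI 41% > 36%; LTV 89% > 80%; employment 45 ≥ 6 mo; reserves 10.6 ≥ 4 mo → does not qualify.
Option C: score 816 ≥ 580; DTI 41% > 40%; LTV 89% ≤ 110%; employment 45 ≥ 18 mo → does not qualify.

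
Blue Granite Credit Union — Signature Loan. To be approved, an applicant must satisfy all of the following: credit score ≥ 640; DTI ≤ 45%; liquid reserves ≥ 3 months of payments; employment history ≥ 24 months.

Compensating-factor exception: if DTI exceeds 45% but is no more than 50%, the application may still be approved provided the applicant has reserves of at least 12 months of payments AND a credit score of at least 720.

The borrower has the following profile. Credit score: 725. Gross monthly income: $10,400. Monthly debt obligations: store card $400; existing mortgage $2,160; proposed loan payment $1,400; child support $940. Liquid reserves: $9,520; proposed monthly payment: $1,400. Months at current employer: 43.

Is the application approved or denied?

Denied

Credit score 725 ≥ 640 (meets base)
Total debts = (400 + 2,160 + 1,400 + 940) = 4,900. DTI: 4,900 ÷ 10,400 = 47.1%, over the 45% base limit.
Liquid reserves cover 9,520/1,400 = 6.8 months — ≥ 3 required
Employment 43 ≥ 24 months
DTI 47.1% is within the 45%–50% exception band; checking compensating factors.
Reserves 6.8 < 12 months; credit score 725 ≥ 720.
Compensating-factor requirement not fully met.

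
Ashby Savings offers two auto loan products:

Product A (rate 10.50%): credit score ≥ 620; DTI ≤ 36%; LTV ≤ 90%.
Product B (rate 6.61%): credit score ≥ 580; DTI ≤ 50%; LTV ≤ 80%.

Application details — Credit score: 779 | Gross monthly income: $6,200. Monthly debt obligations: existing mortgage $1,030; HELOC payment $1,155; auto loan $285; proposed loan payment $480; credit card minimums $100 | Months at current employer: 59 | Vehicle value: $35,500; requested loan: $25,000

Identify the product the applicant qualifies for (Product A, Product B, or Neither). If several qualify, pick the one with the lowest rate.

Total debts = (1,030 + 1,155 + 285 + 480 + 100) = 3,050; DTI = 3,050/6,200 = 49.2%.
LTV = 25,000/35,500 = 70.4%.
Product A: score 779 ≥ 620; DTI 49.2% > 36%; LTV 70.4% ≤ 90% → does not qualify.
Product B: score 779 ≥ 580; DTI 49.2% ≤ 50%; LTV 70.4% ≤ 80% → qualifies.

Product B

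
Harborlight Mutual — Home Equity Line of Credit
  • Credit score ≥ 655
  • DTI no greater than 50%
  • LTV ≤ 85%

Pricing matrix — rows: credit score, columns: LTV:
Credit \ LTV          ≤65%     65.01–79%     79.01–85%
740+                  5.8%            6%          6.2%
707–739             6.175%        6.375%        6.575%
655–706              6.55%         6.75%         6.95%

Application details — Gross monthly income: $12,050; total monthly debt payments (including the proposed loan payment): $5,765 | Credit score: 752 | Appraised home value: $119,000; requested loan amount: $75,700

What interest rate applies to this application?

Credit score 752 ≥ 655; DTI: 5,765 ÷ 12,050 = 47.8%, within the 50% cap
LTV = 75,700/119,000 = 63.6% ≤ 85%
Score 752 is in the 740+ band; LTV 63.6% is in the ≤65% band → 5.8%.

5.8%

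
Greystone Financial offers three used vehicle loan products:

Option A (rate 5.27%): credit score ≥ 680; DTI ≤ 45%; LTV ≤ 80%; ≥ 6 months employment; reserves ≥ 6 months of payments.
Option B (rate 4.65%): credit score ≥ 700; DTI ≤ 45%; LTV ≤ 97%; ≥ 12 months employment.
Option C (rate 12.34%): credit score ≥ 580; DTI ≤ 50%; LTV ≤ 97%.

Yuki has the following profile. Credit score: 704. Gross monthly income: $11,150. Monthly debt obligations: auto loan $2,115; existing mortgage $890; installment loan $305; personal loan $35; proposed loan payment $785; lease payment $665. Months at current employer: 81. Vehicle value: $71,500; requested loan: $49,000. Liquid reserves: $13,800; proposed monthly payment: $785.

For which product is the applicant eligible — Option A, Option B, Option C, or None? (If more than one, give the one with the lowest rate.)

Option B

Total debts = (2,115 + 890 + 305 + 35 + 785 + 665) = 4,795; DTI = 4,795/11,150 = 43%.
LTV = 49,000/71,500 = 68.5%.
Reserves = 13,800/785 = 17.6 months.
Option A: score 704 ≥ 680; DTI 43% ≤ 45%; LTV 68.5% ≤ 80%; employment 81 ≥ 6 mo; reserves 17.6 ≥ 6 mo → qualifies.
Option B: score 704 ≥ 700; DTI 43% ≤ 45%; LTV 68.5% ≤ 97%; employment 81 ≥ 12 mo → qualifies.
Option C: score 704 ≥ 580; DTI 43% ≤ 50%; LTV 68.5% ≤ 97% → qualifies.
Qualifying: Option A, Option B, Option C. Lowest rate is 4.65% → Option B.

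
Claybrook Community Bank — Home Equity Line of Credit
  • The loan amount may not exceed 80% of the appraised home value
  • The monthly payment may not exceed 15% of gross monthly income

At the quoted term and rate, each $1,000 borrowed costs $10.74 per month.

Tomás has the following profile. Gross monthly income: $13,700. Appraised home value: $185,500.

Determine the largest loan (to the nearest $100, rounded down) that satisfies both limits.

$148,400

Payment cap: 15% × $13,700 = $2,055/month.
At $10.74 per $1,000, that supports 2,055/10.74 × 1,000 ≈ $191,340 → $191,300.
LTV cap: 80% × $185,500 = $148,400 → $148,400.
Binding constraint: loan-to-value.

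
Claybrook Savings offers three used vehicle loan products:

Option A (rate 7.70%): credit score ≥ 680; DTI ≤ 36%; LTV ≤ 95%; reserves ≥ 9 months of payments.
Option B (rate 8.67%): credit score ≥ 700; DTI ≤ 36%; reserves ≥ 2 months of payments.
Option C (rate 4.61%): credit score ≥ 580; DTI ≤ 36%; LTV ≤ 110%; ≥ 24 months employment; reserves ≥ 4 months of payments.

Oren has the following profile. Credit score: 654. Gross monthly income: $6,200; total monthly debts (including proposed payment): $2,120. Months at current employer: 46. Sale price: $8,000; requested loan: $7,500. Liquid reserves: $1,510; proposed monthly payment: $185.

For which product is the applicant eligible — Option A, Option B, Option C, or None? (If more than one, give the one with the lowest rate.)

DTI = 2,120/6,200 = 34.2%.
LTV = 7,500/8,000 = 93.8%.
Reserves = 1,510/185 = 8.2 months.
Option A: score 654 < 680; DTI 34.2% ≤ 36%; LTV 93.8% ≤ 95%; reserves 8.2 < 9 mo → does not qualify.
Option B: score 654 < 700; DTI 34.2% ≤ 36%; reserves 8.2 ≥ 2 mo → does not qualify.
Option C: score 654 ≥ 580; DTI 34.2% ≤ 36%; LTV 93.8% ≤ 110%; employment 46 ≥ 24 mo; reserves 8.2 ≥ 4 mo → qualifies.

Option C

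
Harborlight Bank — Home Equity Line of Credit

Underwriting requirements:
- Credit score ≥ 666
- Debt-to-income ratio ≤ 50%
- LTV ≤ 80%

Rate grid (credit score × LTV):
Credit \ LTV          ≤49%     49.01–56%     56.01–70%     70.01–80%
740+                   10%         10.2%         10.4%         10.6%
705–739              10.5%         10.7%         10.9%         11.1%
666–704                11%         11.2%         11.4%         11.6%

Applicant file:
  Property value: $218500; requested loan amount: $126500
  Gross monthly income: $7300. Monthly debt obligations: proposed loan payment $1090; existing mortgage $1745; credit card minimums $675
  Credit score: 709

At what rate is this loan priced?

10.9%

Credit score 709 ≥ 666; Total monthly debts = (1,090 + 1,745 + 675) = 3,510. Debt-to-income = 3,510/7,300 = 48.1% — meets 50% limit
LTV: 126,500 ÷ 218,500 = 57.9%, within 80% cap
Score 709 is in the 705–739 band; LTV 57.9% is in the 56.01–70% band → 10.9%.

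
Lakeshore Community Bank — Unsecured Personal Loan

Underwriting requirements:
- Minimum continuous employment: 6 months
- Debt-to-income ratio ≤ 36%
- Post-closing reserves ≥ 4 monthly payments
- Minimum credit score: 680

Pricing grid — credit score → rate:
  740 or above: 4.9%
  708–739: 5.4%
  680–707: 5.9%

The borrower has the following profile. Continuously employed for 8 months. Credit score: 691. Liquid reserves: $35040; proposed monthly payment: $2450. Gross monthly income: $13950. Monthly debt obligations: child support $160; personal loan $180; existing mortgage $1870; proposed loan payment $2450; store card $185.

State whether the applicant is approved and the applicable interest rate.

Credit score 691 ≥ 680 (meets minimum)
Employment 8 ≥ 6 months
Liquid reserves cover 35,040/2,450 = 14.3 months — ≥ 4 required
Total monthly debts = (160 + 180 + 1,870 + 2,450 + 185) = 4,845. DTI = 4,845/13,950 = 34.7% ≤ 36%
All requirements met. Score 691 falls in the 680–707 tier → 5.9%.

Approved at 5.9%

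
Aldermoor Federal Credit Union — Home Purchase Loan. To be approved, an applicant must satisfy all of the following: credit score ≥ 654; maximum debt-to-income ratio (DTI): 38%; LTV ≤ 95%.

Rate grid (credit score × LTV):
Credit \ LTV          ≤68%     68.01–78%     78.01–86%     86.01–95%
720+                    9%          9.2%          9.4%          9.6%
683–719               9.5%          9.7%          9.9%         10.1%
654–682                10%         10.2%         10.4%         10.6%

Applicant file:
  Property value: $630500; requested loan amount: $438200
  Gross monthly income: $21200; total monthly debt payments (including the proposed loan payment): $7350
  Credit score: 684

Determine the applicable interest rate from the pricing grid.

Credit score 684 ≥ 654; DTI: 7,350 ÷ 21,200 = 34.7%, within the 38% cap
Loan-to-value = 438,200/630,500 = 69.5% — pass (95% max)
Row: 684 falls in 683–719. Column: 69.5% falls in 68.01–78%. Rate = 9.7%.

9.7%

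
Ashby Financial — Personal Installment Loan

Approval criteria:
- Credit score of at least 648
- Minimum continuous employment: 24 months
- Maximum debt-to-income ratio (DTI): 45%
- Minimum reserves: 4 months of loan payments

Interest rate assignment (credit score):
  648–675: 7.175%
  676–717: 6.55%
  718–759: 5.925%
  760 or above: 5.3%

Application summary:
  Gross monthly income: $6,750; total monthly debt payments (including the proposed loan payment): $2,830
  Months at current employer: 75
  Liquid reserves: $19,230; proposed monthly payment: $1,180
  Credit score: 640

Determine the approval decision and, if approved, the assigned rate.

Credit score 640 < 648 (below minimum)
Employment 75 ≥ 24 months
Debt-to-income = 2,830/6,750 = 41.9% — meets 45% limit
Reserves = 19,230/1,180 = 16.3 months ≥ 4
Not all requirements met → denied.

Denied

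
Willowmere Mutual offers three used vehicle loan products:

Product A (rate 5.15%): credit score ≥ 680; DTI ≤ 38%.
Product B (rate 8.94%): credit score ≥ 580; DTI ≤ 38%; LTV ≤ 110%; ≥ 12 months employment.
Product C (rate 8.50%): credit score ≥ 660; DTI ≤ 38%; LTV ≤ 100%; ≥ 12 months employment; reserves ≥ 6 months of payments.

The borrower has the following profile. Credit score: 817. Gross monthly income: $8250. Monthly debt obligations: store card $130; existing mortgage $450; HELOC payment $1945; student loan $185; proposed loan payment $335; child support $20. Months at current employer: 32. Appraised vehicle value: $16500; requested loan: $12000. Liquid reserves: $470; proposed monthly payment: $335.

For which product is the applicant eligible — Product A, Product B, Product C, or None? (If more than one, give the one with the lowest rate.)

Total debts = (130 + 450 + 1,945 + 185 + 335 + 20) = 3,065; DTI = 3,065/8,250 = 37.2%.
LTV = 12,000/16,500 = 72.7%.
Reserves = 470/335 = 1.4 months.
Product A: score 817 ≥ 680; DTI 37.2% ≤ 38% → qualifies.
Product B: score 817 ≥ 580; DTI 37.2% ≤ 38%; LTV 72.7% ≤ 110%; employment 32 ≥ 12 mo → qualifies.
Product C: score 817 ≥ 660; DTI 37.2% ≤ 38%; LTV 72.7% ≤ 100%; employment 32 ≥ 12 mo; reserves 1.4 < 6 mo → does not qualify.
Qualifying: Product A, Product B. Lowest rate is 5.15% → Product A.

Product A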